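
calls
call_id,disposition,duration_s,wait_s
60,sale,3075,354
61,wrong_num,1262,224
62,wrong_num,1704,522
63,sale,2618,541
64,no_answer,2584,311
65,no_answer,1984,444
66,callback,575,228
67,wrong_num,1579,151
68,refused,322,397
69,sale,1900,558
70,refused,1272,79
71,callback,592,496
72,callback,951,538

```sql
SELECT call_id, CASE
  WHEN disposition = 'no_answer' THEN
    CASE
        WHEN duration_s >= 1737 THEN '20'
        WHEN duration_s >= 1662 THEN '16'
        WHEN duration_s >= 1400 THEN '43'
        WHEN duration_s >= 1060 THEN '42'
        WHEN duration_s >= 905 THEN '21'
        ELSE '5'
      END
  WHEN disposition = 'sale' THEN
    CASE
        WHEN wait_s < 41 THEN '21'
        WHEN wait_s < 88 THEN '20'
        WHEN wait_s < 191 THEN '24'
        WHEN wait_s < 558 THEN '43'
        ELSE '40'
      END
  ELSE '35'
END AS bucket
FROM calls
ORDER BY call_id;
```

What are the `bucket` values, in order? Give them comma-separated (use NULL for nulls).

43, 35, 35, 43, 20, 20, 35, 35, 35, 40, 35, 35, 35

call_id=60: disposition='sale' → inner[wait_s < 558] → 43
call_id=61: disposition='wrong_num' → outer ELSE → 35
call_id=62: disposition='wrong_num' → outer ELSE → 35
call_id=63: disposition='sale' → inner[wait_s < 558] → 43
call_id=64: disposition='no_answer' → inner[duration_s >= 1737] → 20
call_id=65: disposition='no_answer' → inner[duration_s >= 1737] → 20
call_id=66: disposition='callback' → outer ELSE → 35
call_id=67: disposition='wrong_num' → outer ELSE → 35
call_id=68: disposition='refused' → outer ELSE → 35
call_id=69: disposition='sale' → inner[ELSE] → 40
call_id=70: disposition='refused' → outer ELSE → 35
call_id=71: disposition='callback' → outer ELSE → 35
call_id=72: disposition='callback' → outer ELSE → 35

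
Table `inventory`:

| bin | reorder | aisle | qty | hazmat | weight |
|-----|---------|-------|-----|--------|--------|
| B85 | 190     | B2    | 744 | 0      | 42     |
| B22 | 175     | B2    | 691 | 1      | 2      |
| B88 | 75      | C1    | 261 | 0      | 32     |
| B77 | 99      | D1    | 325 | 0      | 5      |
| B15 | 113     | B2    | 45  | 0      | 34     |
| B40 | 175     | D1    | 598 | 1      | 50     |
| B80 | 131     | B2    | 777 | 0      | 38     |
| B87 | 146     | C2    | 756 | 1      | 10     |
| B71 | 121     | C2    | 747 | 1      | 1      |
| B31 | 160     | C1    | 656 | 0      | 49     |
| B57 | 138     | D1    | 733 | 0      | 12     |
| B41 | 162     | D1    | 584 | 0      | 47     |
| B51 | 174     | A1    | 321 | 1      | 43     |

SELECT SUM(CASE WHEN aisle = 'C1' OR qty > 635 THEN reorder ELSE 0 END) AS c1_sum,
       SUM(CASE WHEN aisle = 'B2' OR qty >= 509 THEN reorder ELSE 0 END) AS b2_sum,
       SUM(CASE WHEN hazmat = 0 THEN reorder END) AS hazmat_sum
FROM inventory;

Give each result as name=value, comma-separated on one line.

c1_sum=1136, b2_sum=1511, hazmat_sum=1068

[c1_sum: aisle = 'C1' OR qty > 635]
bin=B85: ✓ → 190
bin=B22: ✓ → 175
bin=B88: ✓ → 75
bin=B77: ✗
bin=B15: ✗
bin=B40: ✗
bin=B80: ✓ → 131
bin=B87: ✓ → 146
bin=B71: ✓ → 121
bin=B31: ✓ → 160
bin=B57: ✓ → 138
bin=B41: ✗
bin=B51: ✗
c1_sum = 190 + 175 + 75 + 131 + 146 + 121 + 160 + 138 = 1136
—
[b2_sum: aisle = 'B2' OR qty >= 509]
bin=B85: ✓ → 190
bin=B22: ✓ → 175
bin=B88: ✗
bin=B77: ✗
bin=B15: ✓ → 113
bin=B40: ✓ → 175
bin=B80: ✓ → 131
bin=B87: ✓ → 146
bin=B71: ✓ → 121
bin=B31: ✓ → 160
bin=B57: ✓ → 138
bin=B41: ✓ → 162
bin=B51: ✗
b2_sum = 190 + 175 + 113 + 175 + 131 + 146 + 121 + 160 + 138 + 162 = 1511
—
[hazmat_sum: hazmat = 0]
bin=B85: ✓ → 190
bin=B22: ✗
bin=B88: ✓ → 75
bin=B77: ✓ → 99
bin=B15: ✓ → 113
bin=B40: ✗
bin=B80: ✓ → 131
bin=B87: ✗
bin=B71: ✗
bin=B31: ✓ → 160
bin=B57: ✓ → 138
bin=B41: ✓ → 162
bin=B51: ✗
hazmat_sum = 190 + 75 + 99 + 113 + 131 + 160 + 138 + 162 = 1068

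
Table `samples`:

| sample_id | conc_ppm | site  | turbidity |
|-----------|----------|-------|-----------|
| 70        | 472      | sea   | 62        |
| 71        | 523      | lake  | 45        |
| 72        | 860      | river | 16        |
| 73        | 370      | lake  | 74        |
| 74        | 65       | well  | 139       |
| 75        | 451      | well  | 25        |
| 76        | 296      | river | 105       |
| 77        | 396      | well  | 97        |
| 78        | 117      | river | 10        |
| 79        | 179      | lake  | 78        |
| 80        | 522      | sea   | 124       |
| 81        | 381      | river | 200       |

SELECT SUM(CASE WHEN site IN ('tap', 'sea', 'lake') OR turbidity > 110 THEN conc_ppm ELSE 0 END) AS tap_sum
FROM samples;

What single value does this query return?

2512

sample_id=70: ✓ → 472
sample_id=71: ✓ → 523
sample_id=72: ✗
sample_id=73: ✓ → 370
sample_id=74: ✓ → 65
sample_id=75: ✗
sample_id=76: ✗
sample_id=77: ✗
sample_id=78: ✗
sample_id=79: ✓ → 179
sample_id=80: ✓ → 522
sample_id=81: ✓ → 381
tap_sum = 472 + 523 + 370 + 65 + 179 + 522 + 381 = 2512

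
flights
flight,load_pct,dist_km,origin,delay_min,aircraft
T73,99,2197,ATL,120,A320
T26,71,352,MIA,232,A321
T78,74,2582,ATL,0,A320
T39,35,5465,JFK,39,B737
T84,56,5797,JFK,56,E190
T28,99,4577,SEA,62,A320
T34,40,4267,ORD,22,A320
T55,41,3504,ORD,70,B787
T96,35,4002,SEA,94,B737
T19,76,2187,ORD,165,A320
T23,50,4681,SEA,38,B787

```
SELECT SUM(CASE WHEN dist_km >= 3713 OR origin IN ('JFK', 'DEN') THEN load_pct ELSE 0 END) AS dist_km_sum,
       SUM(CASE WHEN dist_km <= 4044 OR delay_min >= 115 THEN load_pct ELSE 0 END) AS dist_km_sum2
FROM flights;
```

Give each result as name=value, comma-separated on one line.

dist_km_sum=315, dist_km_sum2=396

[dist_km_sum: dist_km >= 3713 OR origin IN ('JFK', 'DEN')]
flight=T73: ✗
flight=T26: ✗
flight=T78: ✗
flight=T39: ✓ → 35
flight=T84: ✓ → 56
flight=T28: ✓ → 99
flight=T34: ✓ → 40
flight=T55: ✗
flight=T96: ✓ → 35
flight=T19: ✗
flight=T23: ✓ → 50
dist_km_sum = 35 + 56 + 99 + 40 + 35 + 50 = 315
—
[dist_km_sum2: dist_km <= 4044 OR delay_min >= 115]
flight=T73: ✓ → 99
flight=T26: ✓ → 71
flight=T78: ✓ → 74
flight=T39: ✗
flight=T84: ✗
flight=T28: ✗
flight=T34: ✗
flight=T55: ✓ → 41
flight=T96: ✓ → 35
flight=T19: ✓ → 76
flight=T23: ✗
dist_km_sum2 = 99 + 71 + 74 + 41 + 35 + 76 = 396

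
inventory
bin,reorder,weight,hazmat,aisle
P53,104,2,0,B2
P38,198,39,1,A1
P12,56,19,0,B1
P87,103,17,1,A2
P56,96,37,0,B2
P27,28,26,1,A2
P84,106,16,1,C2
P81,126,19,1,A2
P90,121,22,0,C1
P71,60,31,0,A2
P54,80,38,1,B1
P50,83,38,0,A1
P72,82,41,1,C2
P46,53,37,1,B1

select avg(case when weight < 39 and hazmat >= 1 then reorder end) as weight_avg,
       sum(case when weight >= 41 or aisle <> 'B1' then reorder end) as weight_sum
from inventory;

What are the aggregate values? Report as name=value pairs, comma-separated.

[weight_avg: weight < 39 and hazmat >= 1]
bin=P53: ✗
bin=P38: ✗
bin=P12: ✗
bin=P87: ✓ → 103
bin=P56: ✗
bin=P27: ✓ → 28
bin=P84: ✓ → 106
bin=P81: ✓ → 126
bin=P90: ✗
bin=P71: ✗
bin=P54: ✓ → 80
bin=P50: ✗
bin=P72: ✗
bin=P46: ✓ → 53
weight_avg = (103 + 28 + 106 + 126 + 80 + 53) / 6 = 82.6666666667
—
[weight_sum: weight >= 41 or aisle <> 'B1']
bin=P53: ✓ → 104
bin=P38: ✓ → 198
bin=P12: ✗
bin=P87: ✓ → 103
bin=P56: ✓ → 96
bin=P27: ✓ → 28
bin=P84: ✓ → 106
bin=P81: ✓ → 126
bin=P90: ✓ → 121
bin=P71: ✓ → 60
bin=P54: ✗
bin=P50: ✓ → 83
bin=P72: ✓ → 82
bin=P46: ✗
weight_sum = 104 + 198 + 103 + 96 + 28 + 106 + 126 + 121 + 60 + 83 + 82 = 1107

weight_avg=82.6666666667, weight_sum=1107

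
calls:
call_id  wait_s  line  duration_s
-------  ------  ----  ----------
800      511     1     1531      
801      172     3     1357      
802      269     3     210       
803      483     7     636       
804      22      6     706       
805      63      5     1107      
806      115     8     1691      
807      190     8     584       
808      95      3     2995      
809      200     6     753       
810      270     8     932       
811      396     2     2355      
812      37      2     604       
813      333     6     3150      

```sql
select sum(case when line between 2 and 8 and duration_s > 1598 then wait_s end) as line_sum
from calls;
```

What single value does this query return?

call_id=800: ✗
call_id=801: ✗
call_id=802: ✗
call_id=803: ✗
call_id=804: ✗
call_id=805: ✗
call_id=806: ✓ → 115
call_id=807: ✗
call_id=808: ✓ → 95
call_id=809: ✗
call_id=810: ✗
call_id=811: ✓ → 396
call_id=812: ✗
call_id=813: ✓ → 333
line_sum = 115 + 95 + 396 + 333 = 939

939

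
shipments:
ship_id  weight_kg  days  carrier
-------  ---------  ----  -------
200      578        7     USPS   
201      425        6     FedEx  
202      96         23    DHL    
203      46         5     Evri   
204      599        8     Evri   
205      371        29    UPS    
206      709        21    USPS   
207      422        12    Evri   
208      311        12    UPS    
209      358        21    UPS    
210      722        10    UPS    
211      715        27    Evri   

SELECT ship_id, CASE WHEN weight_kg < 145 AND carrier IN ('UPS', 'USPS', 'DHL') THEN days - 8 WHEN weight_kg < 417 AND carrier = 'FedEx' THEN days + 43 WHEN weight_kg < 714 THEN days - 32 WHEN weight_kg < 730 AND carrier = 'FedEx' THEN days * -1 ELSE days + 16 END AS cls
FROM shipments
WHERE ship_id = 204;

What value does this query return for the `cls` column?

ship_id = 204: weight_kg=599, days=8, carrier=Evri.
weight_kg < 145 AND carrier IN ('UPS', 'USPS', 'DHL') → false
weight_kg < 417 AND carrier = 'FedEx' → false
weight_kg < 714 → true → -24

-24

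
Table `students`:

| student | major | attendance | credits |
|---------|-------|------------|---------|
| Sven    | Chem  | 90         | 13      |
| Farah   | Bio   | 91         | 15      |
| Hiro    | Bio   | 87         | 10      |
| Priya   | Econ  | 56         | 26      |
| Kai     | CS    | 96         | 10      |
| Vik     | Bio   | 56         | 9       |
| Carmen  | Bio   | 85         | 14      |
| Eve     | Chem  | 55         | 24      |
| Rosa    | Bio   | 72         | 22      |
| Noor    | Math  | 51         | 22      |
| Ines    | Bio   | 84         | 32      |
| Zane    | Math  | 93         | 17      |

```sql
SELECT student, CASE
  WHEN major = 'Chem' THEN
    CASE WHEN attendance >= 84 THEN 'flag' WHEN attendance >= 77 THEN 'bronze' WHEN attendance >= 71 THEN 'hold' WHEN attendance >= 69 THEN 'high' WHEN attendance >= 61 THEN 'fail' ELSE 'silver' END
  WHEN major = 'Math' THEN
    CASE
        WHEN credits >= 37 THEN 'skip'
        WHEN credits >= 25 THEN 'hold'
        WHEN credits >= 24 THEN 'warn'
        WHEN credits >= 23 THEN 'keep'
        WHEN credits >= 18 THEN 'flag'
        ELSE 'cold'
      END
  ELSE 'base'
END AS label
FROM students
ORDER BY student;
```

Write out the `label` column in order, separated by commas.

student=Carmen: major='Bio' → outer ELSE → base
student=Eve: major='Chem' → inner[ELSE] → silver
student=Farah: major='Bio' → outer ELSE → base
student=Hiro: major='Bio' → outer ELSE → base
student=Ines: major='Bio' → outer ELSE → base
student=Kai: major='CS' → outer ELSE → base
student=Noor: major='Math' → inner[credits >= 18] → flag
student=Priya: major='Econ' → outer ELSE → base
student=Rosa: major='Bio' → outer ELSE → base
student=Sven: major='Chem' → inner[attendance >= 84] → flag
student=Vik: major='Bio' → outer ELSE → base
student=Zane: major='Math' → inner[ELSE] → cold

base, silver, base, base, base, base, flag, base, base, flag, base, cold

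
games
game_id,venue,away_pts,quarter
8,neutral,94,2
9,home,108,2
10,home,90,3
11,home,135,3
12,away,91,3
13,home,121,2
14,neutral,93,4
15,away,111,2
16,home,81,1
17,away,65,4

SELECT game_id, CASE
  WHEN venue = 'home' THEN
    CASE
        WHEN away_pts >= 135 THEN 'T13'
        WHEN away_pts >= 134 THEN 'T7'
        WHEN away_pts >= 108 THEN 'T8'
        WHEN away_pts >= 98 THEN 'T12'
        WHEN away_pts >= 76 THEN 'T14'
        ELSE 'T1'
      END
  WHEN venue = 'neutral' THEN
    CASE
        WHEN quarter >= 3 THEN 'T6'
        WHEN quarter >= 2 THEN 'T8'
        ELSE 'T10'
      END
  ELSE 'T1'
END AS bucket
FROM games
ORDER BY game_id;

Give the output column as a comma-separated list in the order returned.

game_id=8: venue='neutral' → inner[quarter >= 2] → T8
game_id=9: venue='home' → inner[away_pts >= 108] → T8
game_id=10: venue='home' → inner[away_pts >= 76] → T14
game_id=11: venue='home' → inner[away_pts >= 135] → T13
game_id=12: venue='away' → outer ELSE → T1
game_id=13: venue='home' → inner[away_pts >= 108] → T8
game_id=14: venue='neutral' → inner[quarter >= 3] → T6
game_id=15: venue='away' → outer ELSE → T1
game_id=16: venue='home' → inner[away_pts >= 76] → T14
game_id=17: venue='away' → outer ELSE → T1

T8, T8, T14, T13, T1, T8, T6, T1, T14, T1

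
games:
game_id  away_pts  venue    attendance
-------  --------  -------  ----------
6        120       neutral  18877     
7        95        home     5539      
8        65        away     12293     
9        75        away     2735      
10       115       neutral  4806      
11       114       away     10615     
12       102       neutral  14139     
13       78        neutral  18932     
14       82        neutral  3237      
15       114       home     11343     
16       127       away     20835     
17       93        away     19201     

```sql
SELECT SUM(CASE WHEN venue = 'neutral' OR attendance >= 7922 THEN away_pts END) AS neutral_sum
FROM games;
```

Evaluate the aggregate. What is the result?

game_id=6: ✓ → 120
game_id=7: ✗
game_id=8: ✓ → 65
game_id=9: ✗
game_id=10: ✓ → 115
game_id=11: ✓ → 114
game_id=12: ✓ → 102
game_id=13: ✓ → 78
game_id=14: ✓ → 82
game_id=15: ✓ → 114
game_id=16: ✓ → 127
game_id=17: ✓ → 93
neutral_sum = 120 + 65 + 115 + 114 + 102 + 78 + 82 + 114 + 127 + 93 = 1010

1010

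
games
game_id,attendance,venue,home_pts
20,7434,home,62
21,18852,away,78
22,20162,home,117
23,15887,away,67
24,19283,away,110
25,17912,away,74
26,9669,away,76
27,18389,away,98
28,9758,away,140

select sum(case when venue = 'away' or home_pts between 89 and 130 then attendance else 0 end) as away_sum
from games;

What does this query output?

129912

game_id=20: ✗
game_id=21: ✓ → 18852
game_id=22: ✓ → 20162
game_id=23: ✓ → 15887
game_id=24: ✓ → 19283
game_id=25: ✓ → 17912
game_id=26: ✓ → 9669
game_id=27: ✓ → 18389
game_id=28: ✓ → 9758
away_sum = 18852 + 20162 + 15887 + 19283 + 17912 + 9669 + 18389 + 9758 = 129912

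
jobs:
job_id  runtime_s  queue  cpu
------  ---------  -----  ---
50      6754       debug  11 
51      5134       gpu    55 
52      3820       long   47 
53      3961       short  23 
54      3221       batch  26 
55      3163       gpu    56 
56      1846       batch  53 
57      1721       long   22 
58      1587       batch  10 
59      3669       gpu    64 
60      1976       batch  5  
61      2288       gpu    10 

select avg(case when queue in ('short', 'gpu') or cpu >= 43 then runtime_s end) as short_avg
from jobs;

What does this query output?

job_id=50: ✗
job_id=51: ✓ → 5134
job_id=52: ✓ → 3820
job_id=53: ✓ → 3961
job_id=54: ✗
job_id=55: ✓ → 3163
job_id=56: ✓ → 1846
job_id=57: ✗
job_id=58: ✗
job_id=59: ✓ → 3669
job_id=60: ✗
job_id=61: ✓ → 2288
short_avg = (5134 + 3820 + 3961 + 3163 + 1846 + 3669 + 2288) / 7 = 3411.5714285714

3411.5714285714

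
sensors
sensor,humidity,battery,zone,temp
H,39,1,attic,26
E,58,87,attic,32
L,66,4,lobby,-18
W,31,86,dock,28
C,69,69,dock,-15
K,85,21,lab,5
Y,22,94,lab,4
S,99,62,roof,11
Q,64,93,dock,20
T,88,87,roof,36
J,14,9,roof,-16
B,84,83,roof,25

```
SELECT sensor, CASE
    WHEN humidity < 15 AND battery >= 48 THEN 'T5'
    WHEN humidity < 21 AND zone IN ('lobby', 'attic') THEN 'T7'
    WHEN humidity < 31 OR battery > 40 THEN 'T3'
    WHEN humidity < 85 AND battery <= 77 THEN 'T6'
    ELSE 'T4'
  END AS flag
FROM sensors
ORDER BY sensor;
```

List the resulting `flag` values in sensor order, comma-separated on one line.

T3, T3, T3, T6, T3, T4, T6, T3, T3, T3, T3, T3

sensor=B: humidity < 31 OR battery > 40 → T3
sensor=C: humidity < 31 OR battery > 40 → T3
sensor=E: humidity < 31 OR battery > 40 → T3
sensor=H: humidity < 85 AND battery <= 77 → T6
sensor=J: humidity < 31 OR battery > 40 → T3
sensor=K: ELSE → T4
sensor=L: humidity < 85 AND battery <= 77 → T6
sensor=Q: humidity < 31 OR battery > 40 → T3
sensor=S: humidity < 31 OR battery > 40 → T3
sensor=T: humidity < 31 OR battery > 40 → T3
sensor=W: humidity < 31 OR battery > 40 → T3
sensor=Y: humidity < 31 OR battery > 40 → T3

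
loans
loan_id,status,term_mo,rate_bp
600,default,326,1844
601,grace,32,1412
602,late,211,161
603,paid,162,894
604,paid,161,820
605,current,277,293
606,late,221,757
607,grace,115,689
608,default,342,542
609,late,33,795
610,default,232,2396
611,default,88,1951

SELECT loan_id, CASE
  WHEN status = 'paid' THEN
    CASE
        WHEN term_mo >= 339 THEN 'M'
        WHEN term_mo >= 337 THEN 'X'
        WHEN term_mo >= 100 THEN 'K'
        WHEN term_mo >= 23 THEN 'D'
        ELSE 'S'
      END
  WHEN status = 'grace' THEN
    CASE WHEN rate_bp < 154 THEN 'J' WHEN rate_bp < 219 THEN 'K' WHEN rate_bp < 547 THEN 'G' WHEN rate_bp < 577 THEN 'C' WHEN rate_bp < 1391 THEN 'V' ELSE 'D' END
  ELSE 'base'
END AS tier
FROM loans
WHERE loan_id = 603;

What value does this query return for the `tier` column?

K

loan_id = 603: status=paid, term_mo=162, rate_bp=894.
status='paid' → inner[term_mo >= 100] → K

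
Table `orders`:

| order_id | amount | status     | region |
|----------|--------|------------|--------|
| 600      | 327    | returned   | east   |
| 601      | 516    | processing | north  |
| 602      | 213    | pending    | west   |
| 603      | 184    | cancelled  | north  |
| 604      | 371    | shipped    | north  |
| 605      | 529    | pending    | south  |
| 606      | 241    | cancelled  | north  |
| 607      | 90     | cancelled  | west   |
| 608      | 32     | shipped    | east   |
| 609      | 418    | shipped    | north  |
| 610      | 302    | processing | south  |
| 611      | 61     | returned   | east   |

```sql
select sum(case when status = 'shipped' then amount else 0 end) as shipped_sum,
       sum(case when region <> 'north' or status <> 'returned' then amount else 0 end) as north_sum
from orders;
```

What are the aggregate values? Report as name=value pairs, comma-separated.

[shipped_sum: status = 'shipped']
order_id=600: ✗
order_id=601: ✗
order_id=602: ✗
order_id=603: ✗
order_id=604: ✓ → 371
order_id=605: ✗
order_id=606: ✗
order_id=607: ✗
order_id=608: ✓ → 32
order_id=609: ✓ → 418
order_id=610: ✗
order_id=611: ✗
shipped_sum = 371 + 32 + 418 = 821
—
[north_sum: region <> 'north' or status <> 'returned']
order_id=600: ✓ → 327
order_id=601: ✓ → 516
order_id=602: ✓ → 213
order_id=603: ✓ → 184
order_id=604: ✓ → 371
order_id=605: ✓ → 529
order_id=606: ✓ → 241
order_id=607: ✓ → 90
order_id=608: ✓ → 32
order_id=609: ✓ → 418
order_id=610: ✓ → 302
order_id=611: ✓ → 61
north_sum = 327 + 516 + 213 + 184 + 371 + 529 + 241 + 90 + 32 + 418 + 302 + 61 = 3284

shipped_sum=821, north_sum=3284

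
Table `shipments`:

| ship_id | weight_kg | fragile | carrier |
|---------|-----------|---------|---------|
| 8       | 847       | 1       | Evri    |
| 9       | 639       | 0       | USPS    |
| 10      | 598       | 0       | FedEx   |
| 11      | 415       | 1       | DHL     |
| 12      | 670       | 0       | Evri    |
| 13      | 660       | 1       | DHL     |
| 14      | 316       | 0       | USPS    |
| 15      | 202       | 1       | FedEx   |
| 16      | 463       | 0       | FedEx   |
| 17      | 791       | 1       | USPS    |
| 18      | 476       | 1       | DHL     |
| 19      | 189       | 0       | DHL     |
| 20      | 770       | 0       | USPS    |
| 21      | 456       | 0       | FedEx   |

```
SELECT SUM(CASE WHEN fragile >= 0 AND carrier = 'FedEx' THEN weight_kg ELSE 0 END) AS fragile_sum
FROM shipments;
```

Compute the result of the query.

ship_id=8: ✗
ship_id=9: ✗
ship_id=10: ✓ → 598
ship_id=11: ✗
ship_id=12: ✗
ship_id=13: ✗
ship_id=14: ✗
ship_id=15: ✓ → 202
ship_id=16: ✓ → 463
ship_id=17: ✗
ship_id=18: ✗
ship_id=19: ✗
ship_id=20: ✗
ship_id=21: ✓ → 456
fragile_sum = 598 + 202 + 463 + 456 = 1719

1719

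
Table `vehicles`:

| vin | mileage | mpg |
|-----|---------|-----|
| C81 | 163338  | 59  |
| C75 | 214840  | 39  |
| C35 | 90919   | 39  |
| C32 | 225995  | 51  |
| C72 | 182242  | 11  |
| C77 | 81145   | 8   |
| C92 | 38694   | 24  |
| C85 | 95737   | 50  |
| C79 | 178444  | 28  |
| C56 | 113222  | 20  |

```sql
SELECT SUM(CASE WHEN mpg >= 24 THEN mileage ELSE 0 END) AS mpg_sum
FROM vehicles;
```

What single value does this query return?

1007967

vin=C81: ✓ → 163338
vin=C75: ✓ → 214840
vin=C35: ✓ → 90919
vin=C32: ✓ → 225995
vin=C72: ✗
vin=C77: ✗
vin=C92: ✓ → 38694
vin=C85: ✓ → 95737
vin=C79: ✓ → 178444
vin=C56: ✗
mpg_sum = 163338 + 214840 + 90919 + 225995 + 38694 + 95737 + 178444 = 1007967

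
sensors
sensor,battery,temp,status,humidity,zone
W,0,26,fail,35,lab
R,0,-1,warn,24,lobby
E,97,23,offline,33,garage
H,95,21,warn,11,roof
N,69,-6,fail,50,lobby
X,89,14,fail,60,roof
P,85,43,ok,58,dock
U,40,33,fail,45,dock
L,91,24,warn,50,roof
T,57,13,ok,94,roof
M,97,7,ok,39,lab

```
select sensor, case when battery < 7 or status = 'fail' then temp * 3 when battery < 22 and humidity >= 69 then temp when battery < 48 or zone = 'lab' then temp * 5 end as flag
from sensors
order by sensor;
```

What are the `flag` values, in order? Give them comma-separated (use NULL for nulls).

NULL, NULL, NULL, 35, -18, NULL, -3, NULL, 99, 78, 42

sensor=E: (no match → NULL) → NULL
sensor=H: (no match → NULL) → NULL
sensor=L: (no match → NULL) → NULL
sensor=M: battery < 48 or zone = 'lab' → 35
sensor=N: battery < 7 or status = 'fail' → -18
sensor=P: (no match → NULL) → NULL
sensor=R: battery < 7 or status = 'fail' → -3
sensor=T: (no match → NULL) → NULL
sensor=U: battery < 7 or status = 'fail' → 99
sensor=W: battery < 7 or status = 'fail' → 78
sensor=X: battery < 7 or status = 'fail' → 42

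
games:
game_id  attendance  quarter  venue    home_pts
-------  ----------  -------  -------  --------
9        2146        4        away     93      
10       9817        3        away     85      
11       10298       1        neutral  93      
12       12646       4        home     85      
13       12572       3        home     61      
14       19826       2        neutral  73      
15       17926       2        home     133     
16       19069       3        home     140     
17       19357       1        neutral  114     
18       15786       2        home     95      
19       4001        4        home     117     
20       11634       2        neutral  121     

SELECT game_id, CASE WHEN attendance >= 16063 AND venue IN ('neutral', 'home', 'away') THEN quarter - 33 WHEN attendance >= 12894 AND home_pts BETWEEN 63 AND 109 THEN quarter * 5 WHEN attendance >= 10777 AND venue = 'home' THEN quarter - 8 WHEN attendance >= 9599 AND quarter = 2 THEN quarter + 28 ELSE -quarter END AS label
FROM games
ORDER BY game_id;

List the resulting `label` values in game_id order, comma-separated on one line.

game_id=9: ELSE → -4
game_id=10: ELSE → -3
game_id=11: ELSE → -1
game_id=12: attendance >= 10777 AND venue = 'home' → -4
game_id=13: attendance >= 10777 AND venue = 'home' → -5
game_id=14: attendance >= 16063 AND venue IN ('neutral', 'home', 'away') → -31
game_id=15: attendance >= 16063 AND venue IN ('neutral', 'home', 'away') → -31
game_id=16: attendance >= 16063 AND venue IN ('neutral', 'home', 'away') → -30
game_id=17: attendance >= 16063 AND venue IN ('neutral', 'home', 'away') → -32
game_id=18: attendance >= 12894 AND home_pts BETWEEN 63 AND 109 → 10
game_id=19: ELSE → -4
game_id=20: attendance >= 9599 AND quarter = 2 → 30

-4, -3, -1, -4, -5, -31, -31, -30, -32, 10, -4, 30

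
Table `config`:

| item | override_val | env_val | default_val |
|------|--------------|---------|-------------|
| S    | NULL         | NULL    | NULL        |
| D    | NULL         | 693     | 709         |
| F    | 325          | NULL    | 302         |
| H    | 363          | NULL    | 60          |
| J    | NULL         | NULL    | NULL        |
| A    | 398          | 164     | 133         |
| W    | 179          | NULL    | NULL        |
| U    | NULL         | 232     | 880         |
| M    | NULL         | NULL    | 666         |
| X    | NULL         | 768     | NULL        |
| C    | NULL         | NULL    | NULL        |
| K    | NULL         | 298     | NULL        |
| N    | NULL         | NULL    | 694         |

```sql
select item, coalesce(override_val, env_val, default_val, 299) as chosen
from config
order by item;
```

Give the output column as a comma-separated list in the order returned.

398, 299, 693, 325, 363, 299, 298, 666, 694, 299, 232, 179, 768

item=A: override_val=398 → 398
item=C: override_val=NULL, env_val=NULL, default_val=NULL, → literal 299 → 299
item=D: override_val=NULL, env_val=693 → 693
item=F: override_val=325 → 325
item=H: override_val=363 → 363
item=J: override_val=NULL, env_val=NULL, default_val=NULL, → literal 299 → 299
item=K: override_val=NULL, env_val=298 → 298
item=M: override_val=NULL, env_val=NULL, default_val=666 → 666
item=N: override_val=NULL, env_val=NULL, default_val=694 → 694
item=S: override_val=NULL, env_val=NULL, default_val=NULL, → literal 299 → 299
item=U: override_val=NULL, env_val=232 → 232
item=W: override_val=179 → 179
item=X: override_val=NULL, env_val=768 → 768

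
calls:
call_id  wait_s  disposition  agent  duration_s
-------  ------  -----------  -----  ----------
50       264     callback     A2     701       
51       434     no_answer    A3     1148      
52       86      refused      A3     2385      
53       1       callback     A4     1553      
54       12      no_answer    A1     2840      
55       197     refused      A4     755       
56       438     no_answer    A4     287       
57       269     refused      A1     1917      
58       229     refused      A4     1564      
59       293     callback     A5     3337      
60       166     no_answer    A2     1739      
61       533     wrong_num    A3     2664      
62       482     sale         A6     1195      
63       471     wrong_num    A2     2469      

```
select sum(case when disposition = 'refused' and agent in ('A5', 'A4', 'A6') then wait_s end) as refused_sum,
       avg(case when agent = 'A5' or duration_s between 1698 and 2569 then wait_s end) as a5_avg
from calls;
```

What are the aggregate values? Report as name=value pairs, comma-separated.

refused_sum=426, a5_avg=257

[refused_sum: disposition = 'refused' and agent in ('A5', 'A4', 'A6')]
call_id=50: ✗
call_id=51: ✗
call_id=52: ✗
call_id=53: ✗
call_id=54: ✗
call_id=55: ✓ → 197
call_id=56: ✗
call_id=57: ✗
call_id=58: ✓ → 229
call_id=59: ✗
call_id=60: ✗
call_id=61: ✗
call_id=62: ✗
call_id=63: ✗
refused_sum = 197 + 229 = 426
—
[a5_avg: agent = 'A5' or duration_s between 1698 and 2569]
call_id=50: ✗
call_id=51: ✗
call_id=52: ✓ → 86
call_id=53: ✗
call_id=54: ✗
call_id=55: ✗
call_id=56: ✗
call_id=57: ✓ → 269
call_id=58: ✗
call_id=59: ✓ → 293
call_id=60: ✓ → 166
call_id=61: ✗
call_id=62: ✗
call_id=63: ✓ → 471
a5_avg = (86 + 269 + 293 + 166 + 471) / 5 = 257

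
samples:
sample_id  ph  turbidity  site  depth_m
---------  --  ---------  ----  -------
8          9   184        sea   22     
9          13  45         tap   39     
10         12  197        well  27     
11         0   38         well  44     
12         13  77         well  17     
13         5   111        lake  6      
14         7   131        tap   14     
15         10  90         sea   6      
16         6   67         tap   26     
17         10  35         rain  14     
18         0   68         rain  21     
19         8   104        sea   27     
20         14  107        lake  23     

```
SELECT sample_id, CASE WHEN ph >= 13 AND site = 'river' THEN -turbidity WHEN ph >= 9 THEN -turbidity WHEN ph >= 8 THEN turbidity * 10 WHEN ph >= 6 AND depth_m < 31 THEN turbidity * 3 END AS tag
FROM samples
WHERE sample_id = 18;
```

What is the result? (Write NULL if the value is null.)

sample_id = 18: ph=0, turbidity=68, site=rain, depth_m=21.
ph >= 13 AND site = 'river' → false
ph >= 9 → false
ph >= 8 → false
ph >= 6 AND depth_m < 31 → false
No WHEN matched and there is no ELSE, so the CASE yields NULL.

NULL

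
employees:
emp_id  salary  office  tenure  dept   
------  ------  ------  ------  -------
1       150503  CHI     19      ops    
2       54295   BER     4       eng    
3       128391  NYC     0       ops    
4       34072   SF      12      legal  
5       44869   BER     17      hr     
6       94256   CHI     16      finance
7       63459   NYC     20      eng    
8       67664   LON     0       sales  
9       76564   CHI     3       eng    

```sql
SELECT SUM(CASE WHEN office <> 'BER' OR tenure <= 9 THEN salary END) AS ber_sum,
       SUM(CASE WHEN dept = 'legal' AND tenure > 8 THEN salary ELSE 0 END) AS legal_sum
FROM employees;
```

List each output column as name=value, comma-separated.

[ber_sum: office <> 'BER' OR tenure <= 9]
emp_id=1: ✓ → 150503
emp_id=2: ✓ → 54295
emp_id=3: ✓ → 128391
emp_id=4: ✓ → 34072
emp_id=5: ✗
emp_id=6: ✓ → 94256
emp_id=7: ✓ → 63459
emp_id=8: ✓ → 67664
emp_id=9: ✓ → 76564
ber_sum = 150503 + 54295 + 128391 + 34072 + 94256 + 63459 + 67664 + 76564 = 669204
—
[legal_sum: dept = 'legal' AND tenure > 8]
emp_id=1: ✗
emp_id=2: ✗
emp_id=3: ✗
emp_id=4: ✓ → 34072
emp_id=5: ✗
emp_id=6: ✗
emp_id=7: ✗
emp_id=8: ✗
emp_id=9: ✗
legal_sum = 34072

ber_sum=669204, legal_sum=34072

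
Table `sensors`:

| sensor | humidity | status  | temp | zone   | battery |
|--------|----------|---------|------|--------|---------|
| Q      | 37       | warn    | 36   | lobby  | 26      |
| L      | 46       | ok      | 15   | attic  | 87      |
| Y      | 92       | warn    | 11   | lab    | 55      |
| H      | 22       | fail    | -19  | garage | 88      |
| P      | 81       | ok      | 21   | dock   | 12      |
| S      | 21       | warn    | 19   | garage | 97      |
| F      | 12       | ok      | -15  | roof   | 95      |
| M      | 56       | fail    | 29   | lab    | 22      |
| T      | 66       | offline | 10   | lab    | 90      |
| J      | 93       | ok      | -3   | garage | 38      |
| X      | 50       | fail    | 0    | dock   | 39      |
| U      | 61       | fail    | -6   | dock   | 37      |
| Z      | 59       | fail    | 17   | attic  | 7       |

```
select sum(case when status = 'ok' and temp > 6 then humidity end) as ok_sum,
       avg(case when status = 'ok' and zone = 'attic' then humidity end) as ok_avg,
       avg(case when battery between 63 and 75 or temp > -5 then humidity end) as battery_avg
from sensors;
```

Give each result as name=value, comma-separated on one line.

ok_sum=127, ok_avg=46, battery_avg=60.1

[ok_sum: status = 'ok' and temp > 6]
sensor=Q: ✗
sensor=L: ✓ → 46
sensor=Y: ✗
sensor=H: ✗
sensor=P: ✓ → 81
sensor=S: ✗
sensor=F: ✗
sensor=M: ✗
sensor=T: ✗
sensor=J: ✗
sensor=X: ✗
sensor=U: ✗
sensor=Z: ✗
ok_sum = 46 + 81 = 127
—
[ok_avg: status = 'ok' and zone = 'attic']
sensor=Q: ✗
sensor=L: ✓ → 46
sensor=Y: ✗
sensor=H: ✗
sensor=P: ✗
sensor=S: ✗
sensor=F: ✗
sensor=M: ✗
sensor=T: ✗
sensor=J: ✗
sensor=X: ✗
sensor=U: ✗
sensor=Z: ✗
ok_avg = 46
—
[battery_avg: battery between 63 and 75 or temp > -5]
sensor=Q: ✓ → 37
sensor=L: ✓ → 46
sensor=Y: ✓ → 92
sensor=H: ✗
sensor=P: ✓ → 81
sensor=S: ✓ → 21
sensor=F: ✗
sensor=M: ✓ → 56
sensor=T: ✓ → 66
sensor=J: ✓ → 93
sensor=X: ✓ → 50
sensor=U: ✗
sensor=Z: ✓ → 59
battery_avg = (37 + 46 + 92 + 81 + 21 + 56 + 66 + 93 + 50 + 59) / 10 = 60.1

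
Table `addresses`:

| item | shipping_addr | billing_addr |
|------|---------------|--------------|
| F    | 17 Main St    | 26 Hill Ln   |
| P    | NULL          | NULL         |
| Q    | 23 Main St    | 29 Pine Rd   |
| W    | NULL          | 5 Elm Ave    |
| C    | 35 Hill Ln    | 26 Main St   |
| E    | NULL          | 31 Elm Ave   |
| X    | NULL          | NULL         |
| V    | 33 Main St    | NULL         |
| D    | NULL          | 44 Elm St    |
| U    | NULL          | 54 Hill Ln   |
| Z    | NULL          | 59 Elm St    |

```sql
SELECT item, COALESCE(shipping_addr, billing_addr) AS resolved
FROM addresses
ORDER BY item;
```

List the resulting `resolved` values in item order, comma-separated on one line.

item=C: shipping_addr=35 Hill Ln → 35 Hill Ln
item=D: shipping_addr=NULL, billing_addr=44 Elm St → 44 Elm St
item=E: shipping_addr=NULL, billing_addr=31 Elm Ave → 31 Elm Ave
item=F: shipping_addr=17 Main St → 17 Main St
item=P: shipping_addr=NULL, billing_addr=NULL (all NULL) → NULL
item=Q: shipping_addr=23 Main St → 23 Main St
item=U: shipping_addr=NULL, billing_addr=54 Hill Ln → 54 Hill Ln
item=V: shipping_addr=33 Main St → 33 Main St
item=W: shipping_addr=NULL, billing_addr=5 Elm Ave → 5 Elm Ave
item=X: shipping_addr=NULL, billing_addr=NULL (all NULL) → NULL
item=Z: shipping_addr=NULL, billing_addr=59 Elm St → 59 Elm St

35 Hill Ln, 44 Elm St, 31 Elm Ave, 17 Main St, NULL, 23 Main St, 54 Hill Ln, 33 Main St, 5 Elm Ave, NULL, 59 Elm St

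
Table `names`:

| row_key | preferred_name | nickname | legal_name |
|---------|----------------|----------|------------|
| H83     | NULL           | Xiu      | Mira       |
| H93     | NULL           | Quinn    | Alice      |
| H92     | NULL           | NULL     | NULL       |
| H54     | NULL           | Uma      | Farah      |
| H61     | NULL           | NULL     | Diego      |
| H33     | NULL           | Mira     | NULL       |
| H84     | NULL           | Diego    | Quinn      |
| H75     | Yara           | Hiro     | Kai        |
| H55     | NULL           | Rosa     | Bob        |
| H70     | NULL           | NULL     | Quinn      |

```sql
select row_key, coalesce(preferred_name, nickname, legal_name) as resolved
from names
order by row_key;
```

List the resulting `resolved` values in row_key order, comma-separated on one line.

Mira, Uma, Rosa, Diego, Quinn, Yara, Xiu, Diego, NULL, Quinn

row_key=H33: preferred_name=NULL, nickname=Mira → Mira
row_key=H54: preferred_name=NULL, nickname=Uma → Uma
row_key=H55: preferred_name=NULL, nickname=Rosa → Rosa
row_key=H61: preferred_name=NULL, nickname=NULL, legal_name=Diego → Diego
row_key=H70: preferred_name=NULL, nickname=NULL, legal_name=Quinn → Quinn
row_key=H75: preferred_name=Yara → Yara
row_key=H83: preferred_name=NULL, nickname=Xiu → Xiu
row_key=H84: preferred_name=NULL, nickname=Diego → Diego
row_key=H92: preferred_name=NULL, nickname=NULL, legal_name=NULL (all NULL) → NULL
row_key=H93: preferred_name=NULL, nickname=Quinn → Quinn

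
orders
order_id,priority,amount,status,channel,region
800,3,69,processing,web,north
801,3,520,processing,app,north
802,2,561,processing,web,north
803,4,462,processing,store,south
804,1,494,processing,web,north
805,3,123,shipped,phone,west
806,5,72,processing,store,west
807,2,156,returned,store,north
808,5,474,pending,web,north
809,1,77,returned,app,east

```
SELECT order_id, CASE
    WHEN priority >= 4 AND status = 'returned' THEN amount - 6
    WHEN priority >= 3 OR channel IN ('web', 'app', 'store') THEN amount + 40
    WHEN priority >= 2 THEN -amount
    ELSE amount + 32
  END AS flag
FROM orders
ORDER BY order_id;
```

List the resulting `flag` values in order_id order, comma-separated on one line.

109, 560, 601, 502, 534, 163, 112, 196, 514, 117

order_id=800: priority >= 3 OR channel IN ('web', 'app', 'store') → 109
order_id=801: priority >= 3 OR channel IN ('web', 'app', 'store') → 560
order_id=802: priority >= 3 OR channel IN ('web', 'app', 'store') → 601
order_id=803: priority >= 3 OR channel IN ('web', 'app', 'store') → 502
order_id=804: priority >= 3 OR channel IN ('web', 'app', 'store') → 534
order_id=805: priority >= 3 OR channel IN ('web', 'app', 'store') → 163
order_id=806: priority >= 3 OR channel IN ('web', 'app', 'store') → 112
order_id=807: priority >= 3 OR channel IN ('web', 'app', 'store') → 196
order_id=808: priority >= 3 OR channel IN ('web', 'app', 'store') → 514
order_id=809: priority >= 3 OR channel IN ('web', 'app', 'store') → 117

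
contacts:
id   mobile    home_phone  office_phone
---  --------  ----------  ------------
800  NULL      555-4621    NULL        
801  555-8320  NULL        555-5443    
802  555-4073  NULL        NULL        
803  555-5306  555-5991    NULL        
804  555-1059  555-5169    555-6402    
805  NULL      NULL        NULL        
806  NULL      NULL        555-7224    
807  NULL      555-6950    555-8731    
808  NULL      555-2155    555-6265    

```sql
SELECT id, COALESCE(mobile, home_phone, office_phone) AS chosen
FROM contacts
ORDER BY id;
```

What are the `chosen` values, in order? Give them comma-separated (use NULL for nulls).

555-4621, 555-8320, 555-4073, 555-5306, 555-1059, NULL, 555-7224, 555-6950, 555-2155

id=800: mobile=NULL, home_phone=555-4621 → 555-4621
id=801: mobile=555-8320 → 555-8320
id=802: mobile=555-4073 → 555-4073
id=803: mobile=555-5306 → 555-5306
id=804: mobile=555-1059 → 555-1059
id=805: mobile=NULL, home_phone=NULL, office_phone=NULL (all NULL) → NULL
id=806: mobile=NULL, home_phone=NULL, office_phone=555-7224 → 555-7224
id=807: mobile=NULL, home_phone=555-6950 → 555-6950
id=808: mobile=NULL, home_phone=555-2155 → 555-2155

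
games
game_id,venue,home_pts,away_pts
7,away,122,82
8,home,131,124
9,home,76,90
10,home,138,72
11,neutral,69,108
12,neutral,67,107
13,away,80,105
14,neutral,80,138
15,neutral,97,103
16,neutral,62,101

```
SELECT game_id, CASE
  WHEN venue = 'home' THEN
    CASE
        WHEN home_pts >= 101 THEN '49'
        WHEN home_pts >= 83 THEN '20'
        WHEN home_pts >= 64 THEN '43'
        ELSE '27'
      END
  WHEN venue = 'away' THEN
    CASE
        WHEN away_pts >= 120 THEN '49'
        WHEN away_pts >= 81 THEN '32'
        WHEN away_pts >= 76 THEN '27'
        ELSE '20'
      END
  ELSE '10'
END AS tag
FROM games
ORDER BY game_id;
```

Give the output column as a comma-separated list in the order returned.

32, 49, 43, 49, 10, 10, 32, 10, 10, 10

game_id=7: venue='away' → inner[away_pts >= 81] → 32
game_id=8: venue='home' → inner[home_pts >= 101] → 49
game_id=9: venue='home' → inner[home_pts >= 64] → 43
game_id=10: venue='home' → inner[home_pts >= 101] → 49
game_id=11: venue='neutral' → outer ELSE → 10
game_id=12: venue='neutral' → outer ELSE → 10
game_id=13: venue='away' → inner[away_pts >= 81] → 32
game_id=14: venue='neutral' → outer ELSE → 10
game_id=15: venue='neutral' → outer ELSE → 10
game_id=16: venue='neutral' → outer ELSE → 10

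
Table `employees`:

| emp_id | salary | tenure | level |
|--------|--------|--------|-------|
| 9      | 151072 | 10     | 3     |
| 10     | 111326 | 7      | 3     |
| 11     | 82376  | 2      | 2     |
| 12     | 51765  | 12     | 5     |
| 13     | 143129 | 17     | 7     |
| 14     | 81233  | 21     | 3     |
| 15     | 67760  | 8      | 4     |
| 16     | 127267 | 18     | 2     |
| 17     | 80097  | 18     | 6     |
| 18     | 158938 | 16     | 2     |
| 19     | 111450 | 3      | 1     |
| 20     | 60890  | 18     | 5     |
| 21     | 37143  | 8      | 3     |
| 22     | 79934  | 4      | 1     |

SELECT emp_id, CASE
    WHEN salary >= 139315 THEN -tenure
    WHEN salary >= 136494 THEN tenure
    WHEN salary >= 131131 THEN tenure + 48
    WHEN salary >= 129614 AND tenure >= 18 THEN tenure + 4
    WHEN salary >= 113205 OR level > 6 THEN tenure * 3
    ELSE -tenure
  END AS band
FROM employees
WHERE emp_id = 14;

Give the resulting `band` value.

emp_id = 14: salary=81233, tenure=21, level=3.
salary >= 139315 → false
salary >= 136494 → false
salary >= 131131 → false
salary >= 129614 AND tenure >= 18 → false
salary >= 113205 OR level > 6 → false
No prior WHEN matched → ELSE → -21

-21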